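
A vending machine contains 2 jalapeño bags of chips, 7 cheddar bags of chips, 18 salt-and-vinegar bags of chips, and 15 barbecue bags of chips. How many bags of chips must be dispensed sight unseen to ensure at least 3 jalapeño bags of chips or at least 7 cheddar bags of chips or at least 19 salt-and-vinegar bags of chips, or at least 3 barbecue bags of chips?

The worst case stops just short of every target: 2 jalapeño, 6 cheddar, 18 salt-and-vinegar, 2 barbecue — 2 + 6 + 18 + 2 = 28 bags of chips.
One more bag of chips must push some flavor to its target, so 28 + 1 = 29.

29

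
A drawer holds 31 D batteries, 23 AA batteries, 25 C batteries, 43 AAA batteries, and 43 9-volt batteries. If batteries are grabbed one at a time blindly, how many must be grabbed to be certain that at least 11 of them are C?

151

The worst case draws every non-C battery first: 31 + 23 + 43 + 43 = 140.
The next 11 draws are then forced to be C, giving 140 + 11 = 151.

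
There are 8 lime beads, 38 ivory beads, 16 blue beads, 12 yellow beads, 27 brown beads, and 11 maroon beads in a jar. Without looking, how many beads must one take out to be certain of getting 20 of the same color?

86

In the worst case we take at most 19 of each color, but all 8 lime, all 16 blue, all 12 yellow, and all 11 maroon (fewer than 19), giving 8 + 19 + 16 + 12 + 19 + 11 = 85.
One more bead then forces some color to 20, so 85 + 1 = 86.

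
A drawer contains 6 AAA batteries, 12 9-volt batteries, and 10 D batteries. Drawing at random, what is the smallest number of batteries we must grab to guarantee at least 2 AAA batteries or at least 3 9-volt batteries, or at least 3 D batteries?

6

The worst case stops just short of every target: 1 AAA, 2 9-volt, 2 D — 1 + 2 + 2 = 5 batteries.
One more battery must push some type to its target, so 5 + 1 = 6.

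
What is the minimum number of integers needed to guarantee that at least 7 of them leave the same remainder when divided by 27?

There are 27 residue classes modulo 27 acting as pigeonholes.
With 27 × 6 = 162 integers we could place exactly 6 in each, with no class reaching 7.
One more forces some class to hold 7, so 162 + 1 = 163.

163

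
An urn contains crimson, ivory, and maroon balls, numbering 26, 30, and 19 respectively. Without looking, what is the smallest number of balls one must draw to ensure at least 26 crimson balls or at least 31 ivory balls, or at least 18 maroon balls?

73

The worst case stops just short of every target: 25 crimson, 30 ivory, 17 maroon — 25 + 30 + 17 = 72 balls.
One more ball must push some color to its target, so 72 + 1 = 73.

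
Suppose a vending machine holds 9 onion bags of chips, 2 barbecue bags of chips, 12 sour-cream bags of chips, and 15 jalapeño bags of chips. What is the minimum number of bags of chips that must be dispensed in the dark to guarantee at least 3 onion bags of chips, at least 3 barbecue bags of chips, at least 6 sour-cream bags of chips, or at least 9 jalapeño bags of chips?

18

The worst case stops just short of every target: 2 onion, 2 barbecue, 5 sour-cream, 8 jalapeño — 2 + 2 + 5 + 8 = 17 bags of chips.
One more bag of chips must push some flavor to its target, so 17 + 1 = 18.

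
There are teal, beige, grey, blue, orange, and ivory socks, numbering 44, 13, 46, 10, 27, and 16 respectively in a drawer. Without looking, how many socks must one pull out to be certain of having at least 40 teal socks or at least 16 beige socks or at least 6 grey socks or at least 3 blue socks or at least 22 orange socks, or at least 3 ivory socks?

Each of the 6 colors has its own threshold; avoid all of them simultaneously.
The worst case stops just short of every target: 39 teal, all 13 beige, 5 grey, 2 blue, 21 orange, 2 ivory — 39 + 13 + 5 + 2 + 21 + 2 = 82 socks.
One more sock must push some color to its target, so 82 + 1 = 83.

83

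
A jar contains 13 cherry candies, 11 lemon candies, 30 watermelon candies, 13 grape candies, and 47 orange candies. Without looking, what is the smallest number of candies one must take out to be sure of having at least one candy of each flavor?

104

The hardest flavor to obtain is lemon: we could draw every other candy first — 114 − 11 = 103 candies — without a single lemon one.
The next draw must be lemon, so 103 + 1 = 104.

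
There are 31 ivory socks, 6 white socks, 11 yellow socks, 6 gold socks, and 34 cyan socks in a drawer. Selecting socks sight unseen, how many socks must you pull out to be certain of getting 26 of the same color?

74

Treat the 5 colors as pigeonholes.
In the worst case we take at most 25 of each color, but all 6 white, all 11 yellow, and all 6 gold (fewer than 25), giving 25 + 6 + 11 + 6 + 25 = 73.
One more sock then forces some color to 26, so 73 + 1 = 74.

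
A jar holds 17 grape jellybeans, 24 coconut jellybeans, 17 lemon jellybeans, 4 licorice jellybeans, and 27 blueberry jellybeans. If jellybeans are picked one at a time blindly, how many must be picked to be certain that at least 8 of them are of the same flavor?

In the worst case we take at most 7 of each flavor, but all 4 licorice (fewer than 7), giving 7 + 7 + 7 + 4 + 7 = 32.
One more jellybean then forces some flavor to 8, so 32 + 1 = 33.

33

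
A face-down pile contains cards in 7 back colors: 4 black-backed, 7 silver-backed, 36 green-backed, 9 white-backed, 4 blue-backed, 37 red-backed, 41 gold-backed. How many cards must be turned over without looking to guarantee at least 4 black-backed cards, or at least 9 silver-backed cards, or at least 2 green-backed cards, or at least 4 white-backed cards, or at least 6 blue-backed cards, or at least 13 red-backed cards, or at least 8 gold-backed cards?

The worst case stops just short of every target: 3 black-backed, all 7 silver-backed, 1 green-backed, 3 white-backed, all 4 blue-backed, 12 red-backed, 7 gold-backed — 3 + 7 + 1 + 3 + 4 + 12 + 7 = 37 cards.
One more card must push some back color to its target, so 37 + 1 = 38.

38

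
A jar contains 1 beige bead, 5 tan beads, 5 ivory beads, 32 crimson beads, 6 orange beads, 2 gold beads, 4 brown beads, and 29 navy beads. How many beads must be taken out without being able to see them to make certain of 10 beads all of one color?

42

In the worst case we take at most 9 of each color, but all 1 beige, all 5 tan, all 5 ivory, all 6 orange, all 2 gold, and all 4 brown (fewer than 9), giving 1 + 5 + 5 + 9 + 6 + 2 + 4 + 9 = 41.
One more bead then forces some color to 10, so 41 + 1 = 42.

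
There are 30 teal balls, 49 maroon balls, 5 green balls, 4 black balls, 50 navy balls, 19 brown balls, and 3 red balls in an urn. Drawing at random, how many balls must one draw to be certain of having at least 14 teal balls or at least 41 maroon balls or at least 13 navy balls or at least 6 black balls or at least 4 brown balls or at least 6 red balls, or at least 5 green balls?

Each of the 7 colors has its own threshold; avoid all of them simultaneously.
The worst case stops just short of every target: 13 teal, 40 maroon, 4 green, all 4 black, 12 navy, 3 brown, all 3 red — 13 + 40 + 4 + 4 + 12 + 3 + 3 = 79 balls.
One more ball must push some color to its target, so 79 + 1 = 80.

80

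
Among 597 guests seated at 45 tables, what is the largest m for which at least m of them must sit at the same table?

The 597 guests fall into 45 tables.
If each of the 45 tables held at most 13, the total would be at most 45 × 13 = 585 < 597, a contradiction.
So at least one holds ⌈597/45⌉ = 14.

14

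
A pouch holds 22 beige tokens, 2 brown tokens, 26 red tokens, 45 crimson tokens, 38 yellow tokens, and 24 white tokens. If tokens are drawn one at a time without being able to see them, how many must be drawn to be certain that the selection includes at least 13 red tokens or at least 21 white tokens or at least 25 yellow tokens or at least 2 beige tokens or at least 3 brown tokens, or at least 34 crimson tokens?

93

The worst case stops just short of every target: 1 beige, 2 brown, 12 red, 33 crimson, 24 yellow, 20 white — 1 + 2 + 12 + 33 + 24 + 20 = 92 tokens.
One more token must push some color to its target, so 92 + 1 = 93.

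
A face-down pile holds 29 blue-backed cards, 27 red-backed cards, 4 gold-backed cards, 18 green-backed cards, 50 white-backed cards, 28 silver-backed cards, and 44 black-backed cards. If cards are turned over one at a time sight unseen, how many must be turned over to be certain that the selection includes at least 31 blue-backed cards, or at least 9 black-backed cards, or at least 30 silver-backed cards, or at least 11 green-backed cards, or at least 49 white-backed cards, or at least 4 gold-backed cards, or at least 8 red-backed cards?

The worst case stops just short of every target: all 29 blue-backed, 7 red-backed, 3 gold-backed, 10 green-backed, 48 white-backed, all 28 silver-backed, 8 black-backed — 29 + 7 + 3 + 10 + 48 + 28 + 8 = 133 cards.
One more card must push some back color to its target, so 133 + 1 = 134.

134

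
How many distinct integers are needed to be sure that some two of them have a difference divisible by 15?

Two integers differ by a multiple of 15 exactly when they share a remainder mod 15.
There are 15 residue classes mod 15, so 15 integers can all lie in distinct classes.
One more integer must repeat a residue, giving a difference divisible by 15. So n = 15 + 1 = 16.

16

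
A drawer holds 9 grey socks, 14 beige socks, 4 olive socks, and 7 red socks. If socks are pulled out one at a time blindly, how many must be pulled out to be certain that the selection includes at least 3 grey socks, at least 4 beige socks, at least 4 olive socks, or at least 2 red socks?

The worst case stops just short of every target: 2 grey, 3 beige, 3 olive, 1 red — 2 + 3 + 3 + 1 = 9 socks.
One more sock must push some color to its target, so 9 + 1 = 10.

10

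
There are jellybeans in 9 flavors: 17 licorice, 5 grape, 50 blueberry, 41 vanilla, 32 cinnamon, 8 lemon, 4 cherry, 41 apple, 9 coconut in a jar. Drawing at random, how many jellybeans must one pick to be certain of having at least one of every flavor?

The hardest flavor to obtain is cherry: we could draw every other jellybean first — 207 − 4 = 203 jellybeans — without a single cherry one.
The next draw must be cherry, so 203 + 1 = 204.

204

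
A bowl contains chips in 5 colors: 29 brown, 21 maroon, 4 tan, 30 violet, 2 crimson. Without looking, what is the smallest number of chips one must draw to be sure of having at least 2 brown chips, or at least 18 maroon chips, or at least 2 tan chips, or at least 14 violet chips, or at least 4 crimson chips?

35

The worst case stops just short of every target: 1 brown, 17 maroon, 1 tan, 13 violet, all 2 crimson — 1 + 17 + 1 + 13 + 2 = 34 chips.
One more chip must push some color to its target, so 34 + 1 = 35.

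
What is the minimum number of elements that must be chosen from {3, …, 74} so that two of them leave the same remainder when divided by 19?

Group the integers by remainder mod 19; there are 19 residue classes, each nonempty in this range.
Choosing one from each class (19 integers) avoids any shared remainder.
One more choice must repeat a class, so two differ by a multiple of 19. Hence 19 + 1 = 20.

20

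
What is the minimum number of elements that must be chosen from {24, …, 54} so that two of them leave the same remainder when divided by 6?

Use the pigeonhole principle on residue classes: group the integers by remainder mod 6; there are 6 residue classes, each nonempty in this range.
Choosing one from each class (6 integers) avoids any shared remainder.
One more choice must repeat a class, so two differ by a multiple of 6. Hence 6 + 1 = 7.

7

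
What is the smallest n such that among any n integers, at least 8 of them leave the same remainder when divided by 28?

197

There are 28 residue classes modulo 28 acting as pigeonholes.
With 28 × 7 = 196 integers we could place exactly 7 in each, with no class reaching 8.
One more forces some class to hold 8, so 196 + 1 = 197.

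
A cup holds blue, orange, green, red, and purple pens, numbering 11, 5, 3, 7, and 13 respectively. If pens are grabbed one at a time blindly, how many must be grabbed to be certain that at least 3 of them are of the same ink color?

Treat the 5 ink colors as pigeonholes.
The worst case takes 2 pens of each ink color without reaching 3 of any: 5 × 2 = 10.
The next pen must bring some ink color to 3, so 10 + 1 = 11.

11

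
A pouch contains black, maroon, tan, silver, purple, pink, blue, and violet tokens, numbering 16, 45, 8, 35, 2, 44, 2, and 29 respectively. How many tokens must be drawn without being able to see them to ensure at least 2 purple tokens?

To avoid purple tokens as long as possible, exhaust the other 7 colors first.
The worst case draws every non-purple token first: 16 + 45 + 8 + 35 + 44 + 2 + 29 = 179.
The next 2 draws are then forced to be purple, giving 179 + 2 = 181.

181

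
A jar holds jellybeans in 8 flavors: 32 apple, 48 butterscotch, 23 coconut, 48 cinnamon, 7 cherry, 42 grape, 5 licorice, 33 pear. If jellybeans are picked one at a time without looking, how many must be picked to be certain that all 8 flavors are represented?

234

The hardest flavor to obtain is licorice: we could draw every other jellybean first — 238 − 5 = 233 jellybeans — without a single licorice one.
The next draw must be licorice, so 233 + 1 = 234.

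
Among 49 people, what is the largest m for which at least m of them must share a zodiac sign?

5

The 49 people fall into 12 zodiac signs.
If each of the 12 zodiac signs held at most 4, the total would be at most 12 × 4 = 48 < 49, a contradiction.
So at least one holds ⌈49/12⌉ = 5.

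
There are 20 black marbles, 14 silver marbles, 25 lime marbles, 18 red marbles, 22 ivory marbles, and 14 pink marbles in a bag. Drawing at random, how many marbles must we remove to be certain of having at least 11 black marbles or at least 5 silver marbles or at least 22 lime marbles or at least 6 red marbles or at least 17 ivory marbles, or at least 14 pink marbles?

70

The worst case stops just short of every target: 10 black, 4 silver, 21 lime, 5 red, 16 ivory, 13 pink — 10 + 4 + 21 + 5 + 16 + 13 = 69 marbles.
One more marble must push some color to its target, so 69 + 1 = 70.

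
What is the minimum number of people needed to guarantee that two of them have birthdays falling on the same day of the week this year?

8

There are 7 days of the week acting as pigeonholes.
With 7 people we could place one in each, avoiding any repeat.
One more forces some class to hold 2, so 7 + 1 = 8.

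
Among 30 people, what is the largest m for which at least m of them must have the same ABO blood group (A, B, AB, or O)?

8

The 30 people fall into 4 ABO blood groups.
If each of the 4 ABO blood groups held at most 7, the total would be at most 4 × 7 = 28 < 30, a contradiction.
So at least one holds ⌈30/4⌉ = 8.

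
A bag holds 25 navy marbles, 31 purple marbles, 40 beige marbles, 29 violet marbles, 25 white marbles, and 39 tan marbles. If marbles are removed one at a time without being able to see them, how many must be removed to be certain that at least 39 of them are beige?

The worst case draws every non-beige marble first: 25 + 31 + 29 + 25 + 39 = 149.
The next 39 draws are then forced to be beige, giving 149 + 39 = 188.

188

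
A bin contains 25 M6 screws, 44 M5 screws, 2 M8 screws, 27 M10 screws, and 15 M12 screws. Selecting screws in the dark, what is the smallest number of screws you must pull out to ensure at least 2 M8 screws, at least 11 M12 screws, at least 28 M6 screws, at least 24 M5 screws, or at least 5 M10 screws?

The worst case stops just short of every target: all 25 M6, 23 M5, 1 M8, 4 M10, 10 M12 — 25 + 23 + 1 + 4 + 10 = 63 screws.
One more screw must push some size to its target, so 63 + 1 = 64.

64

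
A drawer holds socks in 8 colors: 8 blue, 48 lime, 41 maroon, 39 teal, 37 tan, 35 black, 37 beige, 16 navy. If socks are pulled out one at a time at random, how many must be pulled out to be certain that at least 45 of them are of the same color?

Treat the 8 colors as pigeonholes.
In the worst case we take at most 44 of each color, but all 8 blue, all 41 maroon, all 39 teal, all 37 tan, all 35 black, all 37 beige, and all 16 navy (fewer than 44), giving 8 + 44 + 41 + 39 + 37 + 35 + 37 + 16 = 257.
One more sock then forces some color to 45, so 257 + 1 = 258.

258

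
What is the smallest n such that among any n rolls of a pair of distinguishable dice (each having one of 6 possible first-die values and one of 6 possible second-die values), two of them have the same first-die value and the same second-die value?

37

There are 6 × 6 = 36 (first-die value, second-die value) combinations acting as pigeonholes.
With 36 rolls of a pair of distinguishable dice we could place one in each, avoiding any repeat.
One more forces some (first-die value, second-die value) pair to hold 2, so 36 + 1 = 37.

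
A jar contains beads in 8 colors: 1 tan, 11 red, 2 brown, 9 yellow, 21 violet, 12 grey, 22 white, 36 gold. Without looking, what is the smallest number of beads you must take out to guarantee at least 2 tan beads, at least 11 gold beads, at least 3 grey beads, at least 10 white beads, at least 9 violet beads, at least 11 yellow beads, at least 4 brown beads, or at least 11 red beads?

The worst case stops just short of every target: 1 tan, 10 red, all 2 brown, all 9 yellow, 8 violet, 2 grey, 9 white, 10 gold — 1 + 10 + 2 + 9 + 8 + 2 + 9 + 10 = 51 beads.
One more bead must push some color to its target, so 51 + 1 = 52.

52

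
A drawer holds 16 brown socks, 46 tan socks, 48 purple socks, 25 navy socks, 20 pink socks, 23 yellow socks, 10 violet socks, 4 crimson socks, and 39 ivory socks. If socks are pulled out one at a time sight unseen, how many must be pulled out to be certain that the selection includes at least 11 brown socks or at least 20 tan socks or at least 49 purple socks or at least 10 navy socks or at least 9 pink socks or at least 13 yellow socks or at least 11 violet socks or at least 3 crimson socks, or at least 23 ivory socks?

141

The worst case stops just short of every target: 10 brown, 19 tan, 48 purple, 9 navy, 8 pink, 12 yellow, 10 violet, 2 crimson, 22 ivory — 10 + 19 + 48 + 9 + 8 + 12 + 10 + 2 + 22 = 140 socks.
One more sock must push some color to its target, so 140 + 1 = 141.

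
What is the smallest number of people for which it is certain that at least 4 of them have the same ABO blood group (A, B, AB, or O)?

There are 4 ABO blood groups acting as pigeonholes.
With 4 × 3 = 12 people we could place exactly 3 in each, with no class reaching 4.
One more forces some class to hold 4, so 12 + 1 = 13.

13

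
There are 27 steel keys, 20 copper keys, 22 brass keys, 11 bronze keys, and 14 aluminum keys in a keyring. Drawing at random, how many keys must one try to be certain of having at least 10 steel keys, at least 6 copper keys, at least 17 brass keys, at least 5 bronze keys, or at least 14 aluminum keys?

The worst case stops just short of every target: 9 steel, 5 copper, 16 brass, 4 bronze, 13 aluminum — 9 + 5 + 16 + 4 + 13 = 47 keys.
One more key must push some type to its target, so 47 + 1 = 48.

48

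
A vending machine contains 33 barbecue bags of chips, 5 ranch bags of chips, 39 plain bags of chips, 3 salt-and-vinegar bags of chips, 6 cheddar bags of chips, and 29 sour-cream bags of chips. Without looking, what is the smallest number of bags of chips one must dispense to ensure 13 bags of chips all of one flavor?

51

In the worst case we take at most 12 of each flavor, but all 5 ranch, all 3 salt-and-vinegar, and all 6 cheddar (fewer than 12), giving 12 + 5 + 12 + 3 + 6 + 12 = 50.
One more bag of chips then forces some flavor to 13, so 50 + 1 = 51.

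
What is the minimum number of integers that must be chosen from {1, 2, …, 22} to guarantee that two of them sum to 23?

12

Partition {1, …, 22} into 11 pairs: {1,22}, {2,21}, …, {11,12}.
Choosing 11 integers — say the integers 1 through 11 — takes one from each pair and avoids the property.
Choosing 12 forces two into the same pair by pigeonhole, and those sum to 23. So 12.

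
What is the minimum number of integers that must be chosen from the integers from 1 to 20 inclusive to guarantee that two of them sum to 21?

11

Partition {1, …, 20} into 10 pairs: {1,20}, {2,19}, …, {10,11}.
Choosing 10 integers — say the integers 1 through 10 — takes one from each pair and avoids the property.
Choosing 11 forces two into the same pair by pigeonhole, and those sum to 21. So 11.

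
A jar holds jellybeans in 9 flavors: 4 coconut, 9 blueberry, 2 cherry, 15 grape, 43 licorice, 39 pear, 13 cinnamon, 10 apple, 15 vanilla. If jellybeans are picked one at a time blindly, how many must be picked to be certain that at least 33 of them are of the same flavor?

133

In the worst case we take at most 32 of each flavor, but all 4 coconut, all 9 blueberry, all 2 cherry, all 15 grape, all 13 cinnamon, all 10 apple, and all 15 vanilla (fewer than 32), giving 4 + 9 + 2 + 15 + 32 + 32 + 13 + 10 + 15 = 132.
One more jellybean then forces some flavor to 33, so 132 + 1 = 133.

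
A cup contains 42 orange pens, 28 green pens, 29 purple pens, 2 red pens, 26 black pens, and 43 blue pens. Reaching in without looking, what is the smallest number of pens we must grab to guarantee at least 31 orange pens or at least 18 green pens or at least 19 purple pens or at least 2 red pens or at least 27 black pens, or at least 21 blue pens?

113

The worst case stops just short of every target: 30 orange, 17 green, 18 purple, 1 red, 26 black, 20 blue — 30 + 17 + 18 + 1 + 26 + 20 = 112 pens.
One more pen must push some ink color to its target, so 112 + 1 = 113.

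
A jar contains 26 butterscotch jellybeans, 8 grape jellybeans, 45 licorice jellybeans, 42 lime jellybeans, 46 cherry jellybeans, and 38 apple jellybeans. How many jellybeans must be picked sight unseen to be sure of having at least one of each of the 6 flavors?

The hardest flavor to obtain is grape: we could draw every other jellybean first — 205 − 8 = 197 jellybeans — without a single grape one.
The next draw must be grape, so 197 + 1 = 198.

198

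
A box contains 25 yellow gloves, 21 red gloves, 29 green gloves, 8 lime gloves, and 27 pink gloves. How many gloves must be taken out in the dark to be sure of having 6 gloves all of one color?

26

The worst case takes 5 gloves of each color without reaching 6 of any: 5 × 5 = 25.
The next glove must bring some color to 6, so 25 + 1 = 26.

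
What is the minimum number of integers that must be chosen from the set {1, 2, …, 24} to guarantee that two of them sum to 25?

13

Partition {1, …, 24} into 12 pairs: {1,24}, {2,23}, …, {12,13}.
Choosing 12 integers — say the integers 1 through 12 — takes one from each pair and avoids the property.
Choosing 13 forces two into the same pair by pigeonhole, and those sum to 25. So 13.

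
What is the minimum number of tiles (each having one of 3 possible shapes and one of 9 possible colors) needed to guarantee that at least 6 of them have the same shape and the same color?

There are 3 × 9 = 27 (shape, color) combinations acting as pigeonholes.
With 27 × 5 = 135 tiles we could place exactly 5 in each, with no (shape, color) pair reaching 6.
One more forces some (shape, color) pair to hold 6, so 135 + 1 = 136.

136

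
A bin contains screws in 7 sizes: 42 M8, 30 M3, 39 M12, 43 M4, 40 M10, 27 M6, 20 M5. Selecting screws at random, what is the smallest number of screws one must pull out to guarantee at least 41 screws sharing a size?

237

Treat the 7 sizes as pigeonholes.
In the worst case we take at most 40 of each size, but all 30 M3, all 39 M12, all 27 M6, and all 20 M5 (fewer than 40), giving 40 + 30 + 39 + 40 + 40 + 27 + 20 = 236.
One more screw then forces some size to 41, so 236 + 1 = 237.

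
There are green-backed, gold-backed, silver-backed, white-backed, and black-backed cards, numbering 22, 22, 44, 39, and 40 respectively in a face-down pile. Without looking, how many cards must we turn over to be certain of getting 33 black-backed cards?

160

To avoid black-backed cards as long as possible, exhaust the other 4 back colors first.
The worst case draws every non-black-backed card first: 22 + 22 + 44 + 39 = 127.
The next 33 draws are then forced to be black-backed, giving 127 + 33 = 160.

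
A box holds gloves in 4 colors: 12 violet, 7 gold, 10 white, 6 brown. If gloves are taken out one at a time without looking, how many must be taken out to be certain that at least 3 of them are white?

The worst case draws every non-white glove first: 12 + 7 + 6 = 25.
The next 3 draws are then forced to be white, giving 25 + 3 = 28.

28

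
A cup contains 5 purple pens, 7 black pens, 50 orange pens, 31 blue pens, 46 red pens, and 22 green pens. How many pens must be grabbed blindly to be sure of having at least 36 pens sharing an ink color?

Treat the 6 ink colors as pigeonholes.
In the worst case we take at most 35 of each ink color, but all 5 purple, all 7 black, all 31 blue, and all 22 green (fewer than 35), giving 5 + 7 + 35 + 31 + 35 + 22 = 135.
One more pen then forces some ink color to 36, so 135 + 1 = 136.

136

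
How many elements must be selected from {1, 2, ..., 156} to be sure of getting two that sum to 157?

Partition {1, …, 156} into 78 pairs: {1,156}, {2,155}, …, {78,79}.
Choosing 78 integers — say the integers 1 through 78 — takes one from each pair and avoids the property.
Choosing 79 forces two into the same pair by pigeonhole, and those sum to 157. So 79.

79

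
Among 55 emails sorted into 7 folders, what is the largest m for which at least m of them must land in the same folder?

The 55 emails fall into 7 folders.
If each of the 7 folders held at most 7, the total would be at most 7 × 7 = 49 < 55, a contradiction.
So at least one holds ⌈55/7⌉ = 8.

8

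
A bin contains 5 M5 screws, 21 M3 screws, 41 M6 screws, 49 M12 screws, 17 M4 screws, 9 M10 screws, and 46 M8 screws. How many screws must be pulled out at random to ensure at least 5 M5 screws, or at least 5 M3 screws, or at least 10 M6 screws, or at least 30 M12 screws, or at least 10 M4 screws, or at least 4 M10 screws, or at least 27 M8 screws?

The worst case stops just short of every target: 4 M5, 4 M3, 9 M6, 29 M12, 9 M4, 3 M10, 26 M8 — 4 + 4 + 9 + 29 + 9 + 3 + 26 = 84 screws.
One more screw must push some size to its target, so 84 + 1 = 85.

85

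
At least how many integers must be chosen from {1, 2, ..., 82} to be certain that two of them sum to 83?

42

Partition {1, …, 82} into 41 pairs: {1,82}, {2,81}, …, {41,42}.
Choosing 41 integers — say the integers 1 through 41 — takes one from each pair and avoids the property.
Choosing 42 forces two into the same pair by pigeonhole, and those sum to 83. So 42.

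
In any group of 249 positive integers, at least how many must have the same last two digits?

The 249 positive integers fall into 100 possible two-digit endings.
If each of the 100 possible two-digit endings held at most 2, the total would be at most 100 × 2 = 200 < 249, a contradiction.
So at least one holds ⌈249/100⌉ = 3.

3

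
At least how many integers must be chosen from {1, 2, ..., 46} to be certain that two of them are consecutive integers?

Partition {1, …, 46} into 23 pairs: {1,2}, {3,4}, …, {45,46}.
Choosing 23 integers — say the 23 even numbers 2, 4, …, 46 — takes one from each pair and avoids the property.
Choosing 24 forces two into the same pair by pigeonhole, and those are consecutive. So 24.

24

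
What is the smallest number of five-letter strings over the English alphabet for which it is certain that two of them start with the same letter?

There are 26 possible first letters acting as pigeonholes.
With 26 five-letter strings over the English alphabet we could place one in each, avoiding any repeat.
One more forces some class to hold 2, so 26 + 1 = 27.

27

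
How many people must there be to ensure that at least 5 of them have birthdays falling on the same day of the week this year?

29

There are 7 days of the week acting as pigeonholes.
With 7 × 4 = 28 people we could place exactly 4 in each, with no class reaching 5.
One more forces some class to hold 5, so 28 + 1 = 29.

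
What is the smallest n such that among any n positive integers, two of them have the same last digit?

There are 10 possible last digits acting as pigeonholes.
With 10 positive integers we could place one in each, avoiding any repeat.
One more forces some class to hold 2, so 10 + 1 = 11.

11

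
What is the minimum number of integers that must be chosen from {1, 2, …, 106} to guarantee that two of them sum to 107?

Partition {1, …, 106} into 53 pairs: {1,106}, {2,105}, …, {53,54}.
Choosing 53 integers — say the integers 1 through 53 — takes one from each pair and avoids the property.
Choosing 54 forces two into the same pair by pigeonhole, and those sum to 107. So 54.

54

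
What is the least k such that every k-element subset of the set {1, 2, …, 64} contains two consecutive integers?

Partition {1, …, 64} into 32 pairs: {1,2}, {3,4}, …, {63,64}.
Choosing 32 integers — say the 32 even numbers 2, 4, …, 64 — takes one from each pair and avoids the property.
Choosing 33 forces two into the same pair by pigeonhole, and those are consecutive. So 33.

33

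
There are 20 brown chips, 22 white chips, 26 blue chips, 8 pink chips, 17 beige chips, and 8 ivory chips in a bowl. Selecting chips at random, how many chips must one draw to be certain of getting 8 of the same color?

The worst case takes 7 chips of each color without reaching 8 of any: 6 × 7 = 42.
The next chip must bring some color to 8, so 42 + 1 = 43.

43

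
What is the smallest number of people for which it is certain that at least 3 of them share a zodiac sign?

25

There are 12 zodiac signs acting as pigeonholes.
With 12 × 2 = 24 people we could place exactly 2 in each, with no class reaching 3.
One more forces some class to hold 3, so 24 + 1 = 25.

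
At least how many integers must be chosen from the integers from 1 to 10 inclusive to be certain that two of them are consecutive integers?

Partition {1, …, 10} into 5 pairs: {1,2}, {3,4}, …, {9,10}.
Choosing 5 integers — say the 5 even numbers 2, 4, …, 10 — takes one from each pair and avoids the property.
Choosing 6 forces two into the same pair by pigeonhole, and those are consecutive. So 6.

6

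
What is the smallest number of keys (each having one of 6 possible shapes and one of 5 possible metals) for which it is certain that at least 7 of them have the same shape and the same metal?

There are 6 × 5 = 30 (shape, metal) combinations acting as pigeonholes.
With 30 × 6 = 180 keys we could place exactly 6 in each, with no (shape, metal) pair reaching 7.
One more forces some (shape, metal) pair to hold 7, so 180 + 1 = 181.

181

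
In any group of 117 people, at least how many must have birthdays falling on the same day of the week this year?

The 117 people fall into 7 days of the week.
If each of the 7 days of the week held at most 16, the total would be at most 7 × 16 = 112 < 117, a contradiction.
So at least one holds ⌈117/7⌉ = 17.

17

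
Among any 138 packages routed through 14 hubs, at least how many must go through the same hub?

The 138 packages fall into 14 hubs.
If each of the 14 hubs held at most 9, the total would be at most 14 × 9 = 126 < 138, a contradiction.
So at least one holds ⌈138/14⌉ = 10.

10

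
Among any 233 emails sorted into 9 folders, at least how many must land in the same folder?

The 233 emails fall into 9 folders.
If each of the 9 folders held at most 25, the total would be at most 9 × 25 = 225 < 233, a contradiction.
So at least one holds ⌈233/9⌉ = 26.

26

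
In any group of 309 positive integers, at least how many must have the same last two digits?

4

The 309 positive integers fall into 100 possible two-digit endings.
If each of the 100 possible two-digit endings held at most 3, the total would be at most 100 × 3 = 300 < 309, a contradiction.
So at least one holds ⌈309/100⌉ = 4.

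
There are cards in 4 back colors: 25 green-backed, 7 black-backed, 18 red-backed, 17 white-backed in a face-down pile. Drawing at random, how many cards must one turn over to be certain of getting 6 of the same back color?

21

Treat the 4 back colors as pigeonholes.
The worst case takes 5 cards of each back color without reaching 6 of any: 4 × 5 = 20.
The next card must bring some back color to 6, so 20 + 1 = 21.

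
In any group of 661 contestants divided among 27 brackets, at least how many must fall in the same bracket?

The 661 contestants fall into 27 brackets.
If each of the 27 brackets held at most 24, the total would be at most 27 × 24 = 648 < 661, a contradiction.
So at least one holds ⌈661/27⌉ = 25.

25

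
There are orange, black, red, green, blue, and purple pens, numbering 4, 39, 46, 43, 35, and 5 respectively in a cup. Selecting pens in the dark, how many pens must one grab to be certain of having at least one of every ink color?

169

The hardest ink color to obtain is orange: we could draw every other pen first — 172 − 4 = 168 pens — without a single orange one.
The next draw must be orange, so 168 + 1 = 169.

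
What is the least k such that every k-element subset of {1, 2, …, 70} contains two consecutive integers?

Partition {1, …, 70} into 35 pairs: {1,2}, {3,4}, …, {69,70}.
Choosing 35 integers — say the 35 even numbers 2, 4, …, 70 — takes one from each pair and avoids the property.
Choosing 36 forces two into the same pair by pigeonhole, and those are consecutive. So 36.

36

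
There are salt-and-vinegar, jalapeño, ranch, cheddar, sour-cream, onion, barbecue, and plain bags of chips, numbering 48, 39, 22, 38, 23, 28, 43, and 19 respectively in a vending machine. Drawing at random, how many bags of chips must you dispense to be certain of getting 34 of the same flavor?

225

In the worst case we take at most 33 of each flavor, but all 22 ranch, all 23 sour-cream, all 28 onion, and all 19 plain (fewer than 33), giving 33 + 33 + 22 + 33 + 23 + 28 + 33 + 19 = 224.
One more bag of chips then forces some flavor to 34, so 224 + 1 = 225.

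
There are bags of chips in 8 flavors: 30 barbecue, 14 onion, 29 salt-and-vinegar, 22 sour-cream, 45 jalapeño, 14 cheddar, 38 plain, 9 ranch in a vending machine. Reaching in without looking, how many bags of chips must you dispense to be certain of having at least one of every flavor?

193

The hardest flavor to obtain is ranch: we could draw every other bag of chips first — 201 − 9 = 192 bags of chips — without a single ranch one.
The next draw must be ranch, so 192 + 1 = 193.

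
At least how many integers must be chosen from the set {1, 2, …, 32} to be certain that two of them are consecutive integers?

17

Partition {1, …, 32} into 16 pairs: {1,2}, {3,4}, …, {31,32}.
Choosing 16 integers — say the 16 even numbers 2, 4, …, 32 — takes one from each pair and avoids the property.
Choosing 17 forces two into the same pair by pigeonhole, and those are consecutive. So 17.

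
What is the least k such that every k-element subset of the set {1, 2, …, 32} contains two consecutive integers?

17

Partition {1, …, 32} into 16 pairs: {1,2}, {3,4}, …, {31,32}.
Choosing 16 integers — say the 16 even numbers 2, 4, …, 32 — takes one from each pair and avoids the property.
Choosing 17 forces two into the same pair by pigeonhole, and those are consecutive. So 17.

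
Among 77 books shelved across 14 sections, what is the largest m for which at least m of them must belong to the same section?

The 77 books fall into 14 sections.
If each of the 14 sections held at most 5, the total would be at most 14 × 5 = 70 < 77, a contradiction.
So at least one holds ⌈77/14⌉ = 6.

6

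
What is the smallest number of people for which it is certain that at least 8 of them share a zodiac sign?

There are 12 zodiac signs acting as pigeonholes.
With 12 × 7 = 84 people we could place exactly 7 in each, with no class reaching 8.
One more forces some class to hold 8, so 84 + 1 = 85.

85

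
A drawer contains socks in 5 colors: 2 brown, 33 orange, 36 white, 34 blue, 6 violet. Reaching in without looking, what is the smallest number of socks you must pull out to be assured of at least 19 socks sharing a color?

In the worst case we take at most 18 of each color, but all 2 brown and all 6 violet (fewer than 18), giving 2 + 18 + 18 + 18 + 6 = 62.
One more sock then forces some color to 19, so 62 + 1 = 63.

63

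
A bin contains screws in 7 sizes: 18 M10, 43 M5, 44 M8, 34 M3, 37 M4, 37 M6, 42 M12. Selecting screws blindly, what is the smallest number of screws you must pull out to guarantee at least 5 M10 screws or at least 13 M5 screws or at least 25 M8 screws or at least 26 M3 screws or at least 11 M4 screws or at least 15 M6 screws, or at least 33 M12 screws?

The worst case stops just short of every target: 4 M10, 12 M5, 24 M8, 25 M3, 10 M4, 14 M6, 32 M12 — 4 + 12 + 24 + 25 + 10 + 14 + 32 = 121 screws.
One more screw must push some size to its target, so 121 + 1 = 122.

122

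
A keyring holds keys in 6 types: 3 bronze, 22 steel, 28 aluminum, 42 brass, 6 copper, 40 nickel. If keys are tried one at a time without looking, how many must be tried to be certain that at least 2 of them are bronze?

140

To avoid bronze keys as long as possible, exhaust the other 5 types first.
The worst case draws every non-bronze key first: 22 + 28 + 42 + 6 + 40 = 138.
The next 2 draws are then forced to be bronze, giving 138 + 2 = 140.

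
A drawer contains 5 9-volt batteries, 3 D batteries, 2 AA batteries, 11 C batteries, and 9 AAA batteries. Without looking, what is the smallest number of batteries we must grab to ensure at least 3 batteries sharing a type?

11

The worst case takes 2 batteries of each type without reaching 3 of any: 5 × 2 = 10.
The next battery must bring some type to 3, so 10 + 1 = 11.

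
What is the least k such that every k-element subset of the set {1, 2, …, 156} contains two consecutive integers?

79

Partition {1, …, 156} into 78 pairs: {1,2}, {3,4}, …, {155,156}.
Choosing 78 integers — say the 78 even numbers 2, 4, …, 156 — takes one from each pair and avoids the property.
Choosing 79 forces two into the same pair by pigeonhole, and those are consecutive. So 79.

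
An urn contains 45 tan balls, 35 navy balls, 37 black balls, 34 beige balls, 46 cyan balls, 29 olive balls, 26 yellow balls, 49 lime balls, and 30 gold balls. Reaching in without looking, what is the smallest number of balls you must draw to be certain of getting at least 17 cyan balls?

To avoid cyan balls as long as possible, exhaust the other 8 colors first.
The worst case draws every non-cyan ball first: 45 + 35 + 37 + 34 + 29 + 26 + 49 + 30 = 285.
The next 17 draws are then forced to be cyan, giving 285 + 17 = 302.

302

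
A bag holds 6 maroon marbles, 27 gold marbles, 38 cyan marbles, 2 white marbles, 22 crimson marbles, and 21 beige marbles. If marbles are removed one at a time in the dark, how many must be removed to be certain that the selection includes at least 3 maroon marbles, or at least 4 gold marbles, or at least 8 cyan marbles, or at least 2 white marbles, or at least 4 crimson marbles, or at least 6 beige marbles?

22

The worst case stops just short of every target: 2 maroon, 3 gold, 7 cyan, 1 white, 3 crimson, 5 beige — 2 + 3 + 7 + 1 + 3 + 5 = 21 marbles.
One more marble must push some color to its target, so 21 + 1 = 22.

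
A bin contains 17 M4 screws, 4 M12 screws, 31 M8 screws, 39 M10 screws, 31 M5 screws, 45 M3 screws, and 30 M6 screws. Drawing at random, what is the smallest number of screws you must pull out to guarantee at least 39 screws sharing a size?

Treat the 7 sizes as pigeonholes.
In the worst case we take at most 38 of each size, but all 17 M4, all 4 M12, all 31 M8, all 31 M5, and all 30 M6 (fewer than 38), giving 17 + 4 + 31 + 38 + 31 + 38 + 30 = 189.
One more screw then forces some size to 39, so 189 + 1 = 190.

190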